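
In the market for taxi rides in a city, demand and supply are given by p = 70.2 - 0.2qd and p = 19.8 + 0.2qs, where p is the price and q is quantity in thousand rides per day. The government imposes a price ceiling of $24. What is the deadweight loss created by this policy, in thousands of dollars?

2205

Rearranging demand gives qd = 351 - 5p; rearranging supply gives qs = 5p - 99. Setting quantity demanded equal to quantity supplied, 351 - 5p = 5p - 99, gives p* = 45 and q* = 126.
The ceiling of 24 is below the equilibrium price 45, so it binds.
At p = 24: qd = 351 - 5·24 = 231 and qs = 5·24 - 99 = 21.
Quantity traded falls to 21. At q = 21 the demand price is (351 - 21)/5 = 66 and the supply price is (99 + 21)/5 = 24.
Deadweight loss = ½ · (66 - 24) · (126 - 21) = ½ · 42 · 105 = 2205.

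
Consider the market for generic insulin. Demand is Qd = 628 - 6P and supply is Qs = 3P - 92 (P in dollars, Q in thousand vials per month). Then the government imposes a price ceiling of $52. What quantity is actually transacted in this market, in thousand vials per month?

64

In a free market, 628 - 6P = 3P - 92 gives the equilibrium P* = 80, Q* = 148.
Since 52 < 80, the ceiling is binding.
At P = 52: Qd = 628 - 6·52 = 316 and Qs = 3·52 - 92 = 64.
The quantity actually transacted is the short side, supply: 64.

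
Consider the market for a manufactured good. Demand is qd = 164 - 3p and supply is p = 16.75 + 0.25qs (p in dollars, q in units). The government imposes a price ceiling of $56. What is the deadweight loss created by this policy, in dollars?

Rearranging supply gives qs = 4p - 67. Equilibrium: 164 - 3p = 4p - 67, so 231 = 7p and p* = 33, q* = 65.
Since 56 is above p* = 33, the ceiling does not bind and the free-market outcome prevails.
Since the control does not bind, no trades are prevented and deadweight loss is zero.

0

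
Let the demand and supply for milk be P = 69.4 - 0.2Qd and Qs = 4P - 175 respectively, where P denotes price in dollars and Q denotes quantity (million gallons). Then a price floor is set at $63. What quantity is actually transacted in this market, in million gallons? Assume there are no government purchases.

32

Rearranging demand gives Qd = 347 - 5P. In a free market, 347 - 5P = 4P - 175 gives the equilibrium P* = 58, Q* = 57.
Because the floor (63) lies above the market-clearing price, it is binding.
At P = 63: Qd = 347 - 5·63 = 32 and Qs = 4·63 - 175 = 77.
The quantity actually transacted is the short side, demand: 32.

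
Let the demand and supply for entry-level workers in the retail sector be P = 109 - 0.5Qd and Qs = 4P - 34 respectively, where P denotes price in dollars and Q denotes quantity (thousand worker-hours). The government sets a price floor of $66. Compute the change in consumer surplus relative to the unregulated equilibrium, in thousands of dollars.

Rearranging demand gives Qd = 218 - 2P. In a free market, 218 - 2P = 4P - 34 gives the equilibrium P* = 42, Q* = 134.
The floor of 66 is above the equilibrium price 42, so it binds.
At P = 66: Qd = 218 - 2·66 = 86 and Qs = 4·66 - 34 = 230.
Consumer surplus without the control is ½ · (109 - 42) · 134 = 4489.
With the floor, consumers buy 86 units at 66, so CS = ½ · (109 - 66) · 86 = 1849.
Change in consumer surplus = 1849 - 4489 = -2640.

-2640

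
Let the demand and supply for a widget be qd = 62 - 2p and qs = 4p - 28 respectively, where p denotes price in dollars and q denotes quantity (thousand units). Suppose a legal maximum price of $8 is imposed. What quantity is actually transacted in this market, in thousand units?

4

Equilibrium: 62 - 2p = 4p - 28, so 90 = 6p and p* = 15, q* = 32.
The ceiling of 8 is below the equilibrium price 15, so it binds.
At p = 8: qd = 62 - 2·8 = 46 and qs = 4·8 - 28 = 4.
The quantity actually transacted is the short side, supply: 4.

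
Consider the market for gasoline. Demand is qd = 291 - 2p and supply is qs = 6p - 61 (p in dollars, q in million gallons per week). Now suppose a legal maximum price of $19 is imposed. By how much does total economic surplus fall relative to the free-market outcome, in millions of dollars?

7500

In a free market, 291 - 2p = 6p - 61 gives the equilibrium p* = 44, q* = 203.
The ceiling of 19 is below the equilibrium price 44, so it binds.
At p = 19: qd = 291 - 2·19 = 253 and qs = 6·19 - 61 = 53.
Quantity traded falls to 53. At q = 53 the demand price is (291 - 53)/2 = 119 and the supply price is (61 + 53)/6 = 19.
Deadweight loss = ½ · (119 - 19) · (203 - 53) = ½ · 100 · 150 = 7500.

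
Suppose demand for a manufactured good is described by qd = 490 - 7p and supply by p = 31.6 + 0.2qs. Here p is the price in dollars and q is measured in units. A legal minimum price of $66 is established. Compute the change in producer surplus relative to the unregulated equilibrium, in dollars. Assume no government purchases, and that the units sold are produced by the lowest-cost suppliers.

Rearranging supply gives qs = 5p - 158. Without the control the market clears where 490 - 7p = 5p - 158, i.e. p* = 54 and q* = 112.
Because the floor (66) lies above the market-clearing price, it is binding.
At p = 66: qd = 490 - 7·66 = 28 and qs = 5·66 - 158 = 172.
Producer surplus without the control is ½ · (54 - 31.6) · 112 = 1254.4.
With the floor, 28 units are sold at 66. The supply price at q = 28 is 37.2, so PS = ½ · [(66 - 31.6) + (66 - 37.2)] · 28 = 884.8.
Change in producer surplus = 884.8 - 1254.4 = -369.6.

-369.6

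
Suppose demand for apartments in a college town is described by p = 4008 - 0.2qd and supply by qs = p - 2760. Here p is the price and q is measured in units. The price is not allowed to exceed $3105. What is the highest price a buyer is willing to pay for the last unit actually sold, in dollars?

3939

Rearranging demand gives qd = 20040 - 5p. In a free market, 20040 - 5p = p - 2760 gives the equilibrium p* = 3800, q* = 1040.
The ceiling of 3105 is below the equilibrium price 3800, so it binds.
At p = 3105: qd = 20040 - 5·3105 = 4515 and qs = 3105 - 2760 = 345.
Only 345 units reach the market. On the demand curve, the marginal buyer's willingness to pay at q = 345 is (20040 - 345)/5 = 3939.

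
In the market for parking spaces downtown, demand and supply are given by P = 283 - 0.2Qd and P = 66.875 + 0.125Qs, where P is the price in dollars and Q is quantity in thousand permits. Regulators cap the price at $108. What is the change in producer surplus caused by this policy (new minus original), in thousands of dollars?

Rearranging demand gives Qd = 1415 - 5P; rearranging supply gives Qs = 8P - 535. Equilibrium: 1415 - 5P = 8P - 535, so 1950 = 13P and P* = 150, Q* = 665.
Since 108 < 150, the ceiling is binding.
At P = 108: Qd = 1415 - 5·108 = 875 and Qs = 8·108 - 535 = 329.
Producer surplus without the control is ½ · (150 - 66.875) · 665 = 27639.0625.
With the ceiling, producers sell 329 units at 108, so PS = ½ · (108 - 66.875) · 329 = 6765.0625.
Change in producer surplus = 6765.0625 - 27639.0625 = -20874.

-20874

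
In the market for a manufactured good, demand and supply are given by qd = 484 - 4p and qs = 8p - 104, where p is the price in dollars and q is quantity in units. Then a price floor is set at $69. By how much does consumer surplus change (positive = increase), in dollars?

-4960

Without the control the market clears where 484 - 4p = 8p - 104, i.e. p* = 49 and q* = 288.
The floor of 69 is above the equilibrium price 49, so it binds.
At p = 69: qd = 484 - 4·69 = 208 and qs = 8·69 - 104 = 448.
Consumer surplus without the control is ½ · (121 - 49) · 288 = 10368.
With the floor, consumers buy 208 units at 69, so CS = ½ · (121 - 69) · 208 = 5408.
Change in consumer surplus = 5408 - 10368 = -4960.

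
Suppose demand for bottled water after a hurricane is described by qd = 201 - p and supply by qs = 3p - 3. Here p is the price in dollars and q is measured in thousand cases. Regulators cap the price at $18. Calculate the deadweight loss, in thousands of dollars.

6534

Equilibrium: 201 - p = 3p - 3, so 204 = 4p and p* = 51, q* = 150.
Since 18 < 51, the ceiling is binding.
At p = 18: qd = 201 - 18 = 183 and qs = 3·18 - 3 = 51.
Quantity traded falls to 51. At q = 51 the demand price is 201 - 51 = 150 and the supply price is (3 + 51)/3 = 18.
Deadweight loss = ½ · (150 - 18) · (150 - 51) = ½ · 132 · 99 = 6534.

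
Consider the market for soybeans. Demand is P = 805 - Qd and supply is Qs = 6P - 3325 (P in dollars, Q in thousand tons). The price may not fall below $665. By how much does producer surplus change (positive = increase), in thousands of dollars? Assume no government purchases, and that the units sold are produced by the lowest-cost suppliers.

Rearranging demand gives Qd = 805 - P. In a free market, 805 - P = 6P - 3325 gives the equilibrium P* = 590, Q* = 215.
Because the floor (665) lies above the market-clearing price, it is binding.
At P = 665: Qd = 805 - 665 = 140 and Qs = 6·665 - 3325 = 665.
Producer surplus without the control is ½ · (590 - 3325/6) · 215 = 46225/12.
With the floor, 140 units are sold at 665. The supply price at Q = 140 is 577.5, so PS = ½ · [(665 - 3325/6) + (665 - 577.5)] · 140 = 41650/3.
Change in producer surplus = 41650/3 - 46225/12 = 10031.25.

10031.25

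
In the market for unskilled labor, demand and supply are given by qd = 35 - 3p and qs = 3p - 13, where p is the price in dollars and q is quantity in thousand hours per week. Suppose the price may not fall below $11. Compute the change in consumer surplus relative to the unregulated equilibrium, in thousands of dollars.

Setting quantity demanded equal to quantity supplied, 35 - 3p = 3p - 13, gives p* = 8 and q* = 11.
The floor of 11 is above the equilibrium price 8, so it binds.
At p = 11: qd = 35 - 3·11 = 2 and qs = 3·11 - 13 = 20.
Consumer surplus without the control is ½ · (35/3 - 8) · 11 = 121/6.
With the floor, consumers buy 2 units at 11, so CS = ½ · (35/3 - 11) · 2 = 2/3.
Change in consumer surplus = 2/3 - 121/6 = -19.5.

-19.5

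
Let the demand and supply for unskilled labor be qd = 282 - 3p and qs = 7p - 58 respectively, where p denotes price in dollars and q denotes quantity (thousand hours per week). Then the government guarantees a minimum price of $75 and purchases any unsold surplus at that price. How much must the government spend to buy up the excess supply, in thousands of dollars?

Equilibrium: 282 - 3p = 7p - 58, so 340 = 10p and p* = 34, q* = 180.
Since 75 > 34, the floor is binding.
At p = 75: qd = 282 - 3·75 = 57 and qs = 7·75 - 58 = 467.
Surplus = qs - qd = 410.
Government expenditure = surplus × support price = 410 × 75 = 30750.

30750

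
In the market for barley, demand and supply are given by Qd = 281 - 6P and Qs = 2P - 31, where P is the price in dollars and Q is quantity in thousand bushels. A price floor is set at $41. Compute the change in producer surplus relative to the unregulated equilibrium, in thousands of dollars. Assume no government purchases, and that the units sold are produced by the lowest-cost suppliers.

34

In a free market, 281 - 6P = 2P - 31 gives the equilibrium P* = 39, Q* = 47.
Since 41 > 39, the floor is binding.
At P = 41: Qd = 281 - 6·41 = 35 and Qs = 2·41 - 31 = 51.
Producer surplus without the control is ½ · (39 - 15.5) · 47 = 552.25.
With the floor, 35 units are sold at 41. The supply price at Q = 35 is 33, so PS = ½ · [(41 - 15.5) + (41 - 33)] · 35 = 586.25.
Change in producer surplus = 586.25 - 552.25 = 34.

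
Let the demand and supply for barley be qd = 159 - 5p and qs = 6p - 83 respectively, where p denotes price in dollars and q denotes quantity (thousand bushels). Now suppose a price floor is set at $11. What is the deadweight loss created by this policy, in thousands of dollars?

In a free market, 159 - 5p = 6p - 83 gives the equilibrium p* = 22, q* = 49.
The floor of 11 is below the equilibrium price 22, so it is not binding; the market clears at p* = 22, q* = 49.
Since the control does not bind, no trades are prevented and deadweight loss is zero.

0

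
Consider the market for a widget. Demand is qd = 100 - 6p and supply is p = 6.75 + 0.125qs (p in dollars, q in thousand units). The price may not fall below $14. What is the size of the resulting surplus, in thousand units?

Rearranging supply gives qs = 8p - 54. In a free market, 100 - 6p = 8p - 54 gives the equilibrium p* = 11, q* = 34.
The floor of 14 is above the equilibrium price 11, so it binds.
At p = 14: qd = 100 - 6·14 = 16 and qs = 8·14 - 54 = 58.
Surplus = qs - qd = 58 - 16 = 42.

42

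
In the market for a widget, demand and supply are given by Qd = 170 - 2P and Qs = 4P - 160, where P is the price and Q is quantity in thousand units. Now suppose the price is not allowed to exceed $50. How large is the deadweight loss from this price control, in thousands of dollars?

150

Setting quantity demanded equal to quantity supplied, 170 - 2P = 4P - 160, gives P* = 55 and Q* = 60.
Because the ceiling (50) lies below the market-clearing price, it is binding.
At P = 50: Qd = 170 - 2·50 = 70 and Qs = 4·50 - 160 = 40.
Quantity traded falls to 40. At Q = 40 the demand price is (170 - 40)/2 = 65 and the supply price is (160 + 40)/4 = 50.
Deadweight loss = ½ · (65 - 50) · (60 - 40) = ½ · 15 · 20 = 150.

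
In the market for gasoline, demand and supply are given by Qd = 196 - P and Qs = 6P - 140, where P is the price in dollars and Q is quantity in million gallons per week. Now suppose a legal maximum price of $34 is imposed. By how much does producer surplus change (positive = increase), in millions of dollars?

In a free market, 196 - P = 6P - 140 gives the equilibrium P* = 48, Q* = 148.
Because the ceiling (34) lies below the market-clearing price, it is binding.
At P = 34: Qd = 196 - 34 = 162 and Qs = 6·34 - 140 = 64.
Producer surplus without the control is ½ · (48 - 70/3) · 148 = 5476/3.
With the ceiling, producers sell 64 units at 34, so PS = ½ · (34 - 70/3) · 64 = 1024/3.
Change in producer surplus = 1024/3 - 5476/3 = -1484.

-1484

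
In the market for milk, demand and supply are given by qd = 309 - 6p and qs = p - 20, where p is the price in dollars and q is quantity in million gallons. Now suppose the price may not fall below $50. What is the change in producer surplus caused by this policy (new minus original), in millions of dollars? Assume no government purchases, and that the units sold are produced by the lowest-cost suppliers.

-135

Setting quantity demanded equal to quantity supplied, 309 - 6p = p - 20, gives p* = 47 and q* = 27.
Since 50 > 47, the floor is binding.
At p = 50: qd = 309 - 6·50 = 9 and qs = 50 - 20 = 30.
Producer surplus without the control is ½ · (47 - 20) · 27 = 364.5.
With the floor, 9 units are sold at 50. The supply price at q = 9 is 29, so PS = ½ · [(50 - 20) + (50 - 29)] · 9 = 229.5.
Change in producer surplus = 229.5 - 364.5 = -135.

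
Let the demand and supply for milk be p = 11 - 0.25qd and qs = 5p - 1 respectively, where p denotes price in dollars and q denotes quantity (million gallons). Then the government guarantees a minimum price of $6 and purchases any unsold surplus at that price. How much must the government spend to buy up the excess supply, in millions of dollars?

54

Rearranging demand gives qd = 44 - 4p. In a free market, 44 - 4p = 5p - 1 gives the equilibrium p* = 5, q* = 24.
Because the floor (6) lies above the market-clearing price, it is binding.
At p = 6: qd = 44 - 4·6 = 20 and qs = 5·6 - 1 = 29.
Surplus = qs - qd = 9.
Government expenditure = surplus × support price = 9 × 6 = 54.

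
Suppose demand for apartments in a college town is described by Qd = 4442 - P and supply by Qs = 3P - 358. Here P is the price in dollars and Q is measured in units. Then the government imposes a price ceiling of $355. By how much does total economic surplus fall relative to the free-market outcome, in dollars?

Without the control the market clears where 4442 - P = 3P - 358, i.e. P* = 1200 and Q* = 3242.
Because the ceiling (355) lies below the market-clearing price, it is binding.
At P = 355: Qd = 4442 - 355 = 4087 and Qs = 3·355 - 358 = 707.
Quantity traded falls to 707. At Q = 707 the demand price is 4442 - 707 = 3735 and the supply price is (358 + 707)/3 = 355.
Deadweight loss = ½ · (3735 - 355) · (3242 - 707) = ½ · 3380 · 2535 = 4284150.

4284150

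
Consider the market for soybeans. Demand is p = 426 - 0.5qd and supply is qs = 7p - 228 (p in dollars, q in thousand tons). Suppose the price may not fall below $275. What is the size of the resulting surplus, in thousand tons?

1395

Rearranging demand gives qd = 852 - 2p. Equilibrium: 852 - 2p = 7p - 228, so 1080 = 9p and p* = 120, q* = 612.
The floor of 275 is above the equilibrium price 120, so it binds.
At p = 275: qd = 852 - 2·275 = 302 and qs = 7·275 - 228 = 1697.
Surplus = qs - qd = 1697 - 302 = 1395.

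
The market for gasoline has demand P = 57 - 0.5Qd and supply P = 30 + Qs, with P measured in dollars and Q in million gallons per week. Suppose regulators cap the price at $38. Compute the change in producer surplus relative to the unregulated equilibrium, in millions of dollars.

-130

Rearranging demand gives Qd = 114 - 2P; rearranging supply gives Qs = P - 30. Equilibrium: 114 - 2P = P - 30, so 144 = 3P and P* = 48, Q* = 18.
The ceiling of 38 is below the equilibrium price 48, so it binds.
At P = 38: Qd = 114 - 2·38 = 38 and Qs = 38 - 30 = 8.
Producer surplus without the control is ½ · (48 - 30) · 18 = 162.
With the ceiling, producers sell 8 units at 38, so PS = ½ · (38 - 30) · 8 = 32.
Change in producer surplus = 32 - 162 = -130.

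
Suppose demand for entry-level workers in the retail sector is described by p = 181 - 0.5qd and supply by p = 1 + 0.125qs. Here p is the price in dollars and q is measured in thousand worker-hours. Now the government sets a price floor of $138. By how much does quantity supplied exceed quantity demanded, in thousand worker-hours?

Rearranging demand gives qd = 362 - 2p; rearranging supply gives qs = 8p - 8. Equilibrium: 362 - 2p = 8p - 8, so 370 = 10p and p* = 37, q* = 288.
The floor of 138 is above the equilibrium price 37, so it binds.
At p = 138: qd = 362 - 2·138 = 86 and qs = 8·138 - 8 = 1096.
Surplus = qs - qd = 1096 - 86 = 1010.

1010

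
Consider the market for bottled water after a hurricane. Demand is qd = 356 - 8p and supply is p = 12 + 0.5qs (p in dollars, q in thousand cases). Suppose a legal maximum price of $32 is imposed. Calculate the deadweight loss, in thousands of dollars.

45

Rearranging supply gives qs = 2p - 24. Equilibrium: 356 - 8p = 2p - 24, so 380 = 10p and p* = 38, q* = 52.
The ceiling of 32 is below the equilibrium price 38, so it binds.
At p = 32: qd = 356 - 8·32 = 100 and qs = 2·32 - 24 = 40.
Quantity traded falls to 40. At q = 40 the demand price is (356 - 40)/8 = 39.5 and the supply price is (24 + 40)/2 = 32.
Deadweight loss = ½ · (39.5 - 32) · (52 - 40) = ½ · 7.5 · 12 = 45.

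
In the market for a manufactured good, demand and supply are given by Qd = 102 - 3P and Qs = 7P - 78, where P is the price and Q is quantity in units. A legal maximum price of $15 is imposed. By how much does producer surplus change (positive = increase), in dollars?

In a free market, 102 - 3P = 7P - 78 gives the equilibrium P* = 18, Q* = 48.
The ceiling of 15 is below the equilibrium price 18, so it binds.
At P = 15: Qd = 102 - 3·15 = 57 and Qs = 7·15 - 78 = 27.
Producer surplus without the control is ½ · (18 - 78/7) · 48 = 1152/7.
With the ceiling, producers sell 27 units at 15, so PS = ½ · (15 - 78/7) · 27 = 729/14.
Change in producer surplus = 729/14 - 1152/7 = -112.5.

-112.5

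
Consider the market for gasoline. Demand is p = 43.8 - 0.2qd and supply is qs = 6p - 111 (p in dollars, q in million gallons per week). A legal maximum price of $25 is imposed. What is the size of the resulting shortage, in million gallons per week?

55

Rearranging demand gives qd = 219 - 5p. Equilibrium: 219 - 5p = 6p - 111, so 330 = 11p and p* = 30, q* = 69.
The ceiling of 25 is below the equilibrium price 30, so it binds.
At p = 25: qd = 219 - 5·25 = 94 and qs = 6·25 - 111 = 39.
Shortage = qd - qs = 94 - 39 = 55.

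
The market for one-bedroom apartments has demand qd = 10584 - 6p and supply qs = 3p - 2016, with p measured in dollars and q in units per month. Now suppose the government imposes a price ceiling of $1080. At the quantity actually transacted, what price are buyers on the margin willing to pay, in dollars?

Equilibrium: 10584 - 6p = 3p - 2016, so 12600 = 9p and p* = 1400, q* = 2184.
Because the ceiling (1080) lies below the market-clearing price, it is binding.
At p = 1080: qd = 10584 - 6·1080 = 4104 and qs = 3·1080 - 2016 = 1224.
Only 1224 units reach the market. On the demand curve, the marginal buyer's willingness to pay at q = 1224 is (10584 - 1224)/6 = 1560.

1560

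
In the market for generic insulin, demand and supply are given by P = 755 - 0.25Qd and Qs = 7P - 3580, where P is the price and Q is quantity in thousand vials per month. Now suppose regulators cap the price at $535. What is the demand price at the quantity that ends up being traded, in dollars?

713.75

Rearranging demand gives Qd = 3020 - 4P. In a free market, 3020 - 4P = 7P - 3580 gives the equilibrium P* = 600, Q* = 620.
Since 535 < 600, the ceiling is binding.
At P = 535: Qd = 3020 - 4·535 = 880 and Qs = 7·535 - 3580 = 165.
Only 165 units reach the market. On the demand curve, the marginal buyer's willingness to pay at Q = 165 is (3020 - 165)/4 = 713.75.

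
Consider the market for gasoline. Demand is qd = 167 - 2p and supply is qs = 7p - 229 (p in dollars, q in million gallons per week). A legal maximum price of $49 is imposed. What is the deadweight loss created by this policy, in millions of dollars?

Equilibrium: 167 - 2p = 7p - 229, so 396 = 9p and p* = 44, q* = 79.
Since 49 is above p* = 44, the ceiling does not bind and the free-market outcome prevails.
Since the control does not bind, no trades are prevented and deadweight loss is zero.

0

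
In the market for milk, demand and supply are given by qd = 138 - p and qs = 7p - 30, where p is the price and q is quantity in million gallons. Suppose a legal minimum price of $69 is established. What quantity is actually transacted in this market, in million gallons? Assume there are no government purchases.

69

Equilibrium: 138 - p = 7p - 30, so 168 = 8p and p* = 21, q* = 117.
Because the floor (69) lies above the market-clearing price, it is binding.
At p = 69: qd = 138 - 69 = 69 and qs = 7·69 - 30 = 453.
The quantity actually transacted is the short side, demand: 69.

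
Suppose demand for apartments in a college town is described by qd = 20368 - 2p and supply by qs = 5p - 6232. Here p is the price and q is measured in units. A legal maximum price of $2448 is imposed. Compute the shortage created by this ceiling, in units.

Without the control the market clears where 20368 - 2p = 5p - 6232, i.e. p* = 3800 and q* = 12768.
Since 2448 < 3800, the ceiling is binding.
At p = 2448: qd = 20368 - 2·2448 = 15472 and qs = 5·2448 - 6232 = 6008.
Shortage = qd - qs = 15472 - 6008 = 9464.

9464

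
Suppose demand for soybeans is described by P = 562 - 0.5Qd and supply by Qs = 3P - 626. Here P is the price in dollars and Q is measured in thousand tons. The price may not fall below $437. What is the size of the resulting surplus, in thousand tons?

435

Rearranging demand gives Qd = 1124 - 2P. Setting quantity demanded equal to quantity supplied, 1124 - 2P = 3P - 626, gives P* = 350 and Q* = 424.
Since 437 > 350, the floor is binding.
At P = 437: Qd = 1124 - 2·437 = 250 and Qs = 3·437 - 626 = 685.
Surplus = Qs - Qd = 685 - 250 = 435.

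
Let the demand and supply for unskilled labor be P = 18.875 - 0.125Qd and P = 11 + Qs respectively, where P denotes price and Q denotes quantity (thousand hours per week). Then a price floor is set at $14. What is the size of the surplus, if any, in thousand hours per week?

Rearranging demand gives Qd = 151 - 8P; rearranging supply gives Qs = P - 11. Setting quantity demanded equal to quantity supplied, 151 - 8P = P - 11, gives P* = 18 and Q* = 7.
The floor of 14 is below the equilibrium price 18, so it is not binding; the market clears at P* = 18, Q* = 7.
Since the control does not bind, there is no surplus.

0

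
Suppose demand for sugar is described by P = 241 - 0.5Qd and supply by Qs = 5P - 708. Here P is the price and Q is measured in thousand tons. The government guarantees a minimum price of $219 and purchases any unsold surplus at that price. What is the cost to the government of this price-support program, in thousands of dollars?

75117

Rearranging demand gives Qd = 482 - 2P. Without the control the market clears where 482 - 2P = 5P - 708, i.e. P* = 170 and Q* = 142.
Since 219 > 170, the floor is binding.
At P = 219: Qd = 482 - 2·219 = 44 and Qs = 5·219 - 708 = 387.
Surplus = Qs - Qd = 343.
Government expenditure = surplus × support price = 343 × 219 = 75117.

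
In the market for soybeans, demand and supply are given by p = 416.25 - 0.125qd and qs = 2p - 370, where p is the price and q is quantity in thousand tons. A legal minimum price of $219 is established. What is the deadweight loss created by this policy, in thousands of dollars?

Rearranging demand gives qd = 3330 - 8p. Equilibrium: 3330 - 8p = 2p - 370, so 3700 = 10p and p* = 370, q* = 370.
Since 219 is below p* = 370, the floor does not bind and the free-market outcome prevails.
Since the control does not bind, no trades are prevented and deadweight loss is zero.

0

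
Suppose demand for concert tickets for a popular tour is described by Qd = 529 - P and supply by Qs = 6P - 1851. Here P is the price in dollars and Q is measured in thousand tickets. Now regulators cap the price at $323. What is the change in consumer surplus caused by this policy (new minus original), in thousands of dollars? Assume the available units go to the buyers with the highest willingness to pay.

In a free market, 529 - P = 6P - 1851 gives the equilibrium P* = 340, Q* = 189.
Because the ceiling (323) lies below the market-clearing price, it is binding.
At P = 323: Qd = 529 - 323 = 206 and Qs = 6·323 - 1851 = 87.
Consumer surplus without the control is ½ · (529 - 340) · 189 = 17860.5.
With the ceiling, 87 units are sold at 323 (assume they go to the highest-value buyers). The demand price at Q = 87 is 442, so CS = ½ · [(529 - 323) + (442 - 323)] · 87 = 14137.5.
Change in consumer surplus = 14137.5 - 17860.5 = -3723.

-3723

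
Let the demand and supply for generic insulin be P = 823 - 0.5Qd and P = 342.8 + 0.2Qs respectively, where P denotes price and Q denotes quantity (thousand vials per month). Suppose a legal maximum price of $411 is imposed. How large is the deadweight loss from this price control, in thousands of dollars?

41658.75

Rearranging demand gives Qd = 1646 - 2P; rearranging supply gives Qs = 5P - 1714. Setting quantity demanded equal to quantity supplied, 1646 - 2P = 5P - 1714, gives P* = 480 and Q* = 686.
Since 411 < 480, the ceiling is binding.
At P = 411: Qd = 1646 - 2·411 = 824 and Qs = 5·411 - 1714 = 341.
Quantity traded falls to 341. At Q = 341 the demand price is (1646 - 341)/2 = 652.5 and the supply price is (1714 + 341)/5 = 411.
Deadweight loss = ½ · (652.5 - 411) · (686 - 341) = ½ · 241.5 · 345 = 41658.75.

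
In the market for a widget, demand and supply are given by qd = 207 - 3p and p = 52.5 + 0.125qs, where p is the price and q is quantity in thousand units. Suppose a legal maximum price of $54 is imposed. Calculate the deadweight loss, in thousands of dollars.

132

Rearranging supply gives qs = 8p - 420. Without the control the market clears where 207 - 3p = 8p - 420, i.e. p* = 57 and q* = 36.
Since 54 < 57, the ceiling is binding.
At p = 54: qd = 207 - 3·54 = 45 and qs = 8·54 - 420 = 12.
Quantity traded falls to 12. At q = 12 the demand price is (207 - 12)/3 = 65 and the supply price is (420 + 12)/8 = 54.
Deadweight loss = ½ · (65 - 54) · (36 - 12) = ½ · 11 · 24 = 132.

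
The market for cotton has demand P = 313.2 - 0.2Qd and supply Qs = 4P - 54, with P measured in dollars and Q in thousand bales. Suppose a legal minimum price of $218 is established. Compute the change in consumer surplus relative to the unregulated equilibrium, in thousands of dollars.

Rearranging demand gives Qd = 1566 - 5P. Without the control the market clears where 1566 - 5P = 4P - 54, i.e. P* = 180 and Q* = 666.
Because the floor (218) lies above the market-clearing price, it is binding.
At P = 218: Qd = 1566 - 5·218 = 476 and Qs = 4·218 - 54 = 818.
Consumer surplus without the control is ½ · (313.2 - 180) · 666 = 44355.6.
With the floor, consumers buy 476 units at 218, so CS = ½ · (313.2 - 218) · 476 = 22657.6.
Change in consumer surplus = 22657.6 - 44355.6 = -21698.

-21698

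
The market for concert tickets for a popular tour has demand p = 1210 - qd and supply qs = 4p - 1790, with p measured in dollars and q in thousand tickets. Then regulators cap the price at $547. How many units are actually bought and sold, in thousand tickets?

Rearranging demand gives qd = 1210 - p. Setting quantity demanded equal to quantity supplied, 1210 - p = 4p - 1790, gives p* = 600 and q* = 610.
Because the ceiling (547) lies below the market-clearing price, it is binding.
At p = 547: qd = 1210 - 547 = 663 and qs = 4·547 - 1790 = 398.
The quantity actually transacted is the short side, supply: 398.

398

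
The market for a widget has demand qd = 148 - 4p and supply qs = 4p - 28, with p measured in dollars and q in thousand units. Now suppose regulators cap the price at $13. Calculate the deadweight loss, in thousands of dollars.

Equilibrium: 148 - 4p = 4p - 28, so 176 = 8p and p* = 22, q* = 60.
Because the ceiling (13) lies below the market-clearing price, it is binding.
At p = 13: qd = 148 - 4·13 = 96 and qs = 4·13 - 28 = 24.
Quantity traded falls to 24. At q = 24 the demand price is (148 - 24)/4 = 31 and the supply price is (28 + 24)/4 = 13.
Deadweight loss = ½ · (31 - 13) · (60 - 24) = ½ · 18 · 36 = 324.

324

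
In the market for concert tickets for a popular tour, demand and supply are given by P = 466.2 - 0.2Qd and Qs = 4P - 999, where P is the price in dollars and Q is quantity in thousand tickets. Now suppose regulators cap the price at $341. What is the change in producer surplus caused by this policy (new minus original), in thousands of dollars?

Rearranging demand gives Qd = 2331 - 5P. In a free market, 2331 - 5P = 4P - 999 gives the equilibrium P* = 370, Q* = 481.
Since 341 < 370, the ceiling is binding.
At P = 341: Qd = 2331 - 5·341 = 626 and Qs = 4·341 - 999 = 365.
Producer surplus without the control is ½ · (370 - 249.75) · 481 = 28920.125.
With the ceiling, producers sell 365 units at 341, so PS = ½ · (341 - 249.75) · 365 = 16653.125.
Change in producer surplus = 16653.125 - 28920.125 = -12267.

-12267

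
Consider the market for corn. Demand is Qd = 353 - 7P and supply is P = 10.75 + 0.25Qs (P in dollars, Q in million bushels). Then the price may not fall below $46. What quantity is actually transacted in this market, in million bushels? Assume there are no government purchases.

31

Rearranging supply gives Qs = 4P - 43. In a free market, 353 - 7P = 4P - 43 gives the equilibrium P* = 36, Q* = 101.
Because the floor (46) lies above the market-clearing price, it is binding.
At P = 46: Qd = 353 - 7·46 = 31 and Qs = 4·46 - 43 = 141.
The quantity actually transacted is the short side, demand: 31.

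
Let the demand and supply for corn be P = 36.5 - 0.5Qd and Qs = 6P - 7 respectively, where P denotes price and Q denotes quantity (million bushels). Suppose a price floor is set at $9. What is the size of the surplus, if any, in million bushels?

Rearranging demand gives Qd = 73 - 2P. Without the control the market clears where 73 - 2P = 6P - 7, i.e. P* = 10 and Q* = 53.
Since 9 is below P* = 10, the floor does not bind and the free-market outcome prevails.
Since the control does not bind, there is no surplus.

0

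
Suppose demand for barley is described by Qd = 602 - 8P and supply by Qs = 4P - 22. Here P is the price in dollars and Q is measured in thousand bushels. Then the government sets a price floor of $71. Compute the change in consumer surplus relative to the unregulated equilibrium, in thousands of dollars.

Setting quantity demanded equal to quantity supplied, 602 - 8P = 4P - 22, gives P* = 52 and Q* = 186.
The floor of 71 is above the equilibrium price 52, so it binds.
At P = 71: Qd = 602 - 8·71 = 34 and Qs = 4·71 - 22 = 262.
Consumer surplus without the control is ½ · (75.25 - 52) · 186 = 2162.25.
With the floor, consumers buy 34 units at 71, so CS = ½ · (75.25 - 71) · 34 = 72.25.
Change in consumer surplus = 72.25 - 2162.25 = -2090.

-2090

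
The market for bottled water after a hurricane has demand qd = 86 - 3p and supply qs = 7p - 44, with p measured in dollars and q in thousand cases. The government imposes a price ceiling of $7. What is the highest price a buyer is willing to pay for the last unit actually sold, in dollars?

Without the control the market clears where 86 - 3p = 7p - 44, i.e. p* = 13 and q* = 47.
Since 7 < 13, the ceiling is binding.
At p = 7: qd = 86 - 3·7 = 65 and qs = 7·7 - 44 = 5.
Only 5 units reach the market. On the demand curve, the marginal buyer's willingness to pay at q = 5 is (86 - 5)/3 = 27.

27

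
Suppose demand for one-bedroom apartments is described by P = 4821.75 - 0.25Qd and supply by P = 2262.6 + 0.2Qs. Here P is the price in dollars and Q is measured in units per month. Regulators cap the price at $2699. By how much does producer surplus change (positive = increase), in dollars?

Rearranging demand gives Qd = 19287 - 4P; rearranging supply gives Qs = 5P - 11313. Equilibrium: 19287 - 4P = 5P - 11313, so 30600 = 9P and P* = 3400, Q* = 5687.
The ceiling of 2699 is below the equilibrium price 3400, so it binds.
At P = 2699: Qd = 19287 - 4·2699 = 8491 and Qs = 5·2699 - 11313 = 2182.
Producer surplus without the control is ½ · (3400 - 2262.6) · 5687 = 3234196.9.
With the ceiling, producers sell 2182 units at 2699, so PS = ½ · (2699 - 2262.6) · 2182 = 476112.4.
Change in producer surplus = 476112.4 - 3234196.9 = -2758084.5.

-2758084.5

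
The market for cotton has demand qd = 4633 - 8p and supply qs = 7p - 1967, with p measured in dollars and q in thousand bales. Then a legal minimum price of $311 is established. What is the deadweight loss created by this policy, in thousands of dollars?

Equilibrium: 4633 - 8p = 7p - 1967, so 6600 = 15p and p* = 440, q* = 1113.
Since 311 is below p* = 440, the floor does not bind and the free-market outcome prevails.
Since the control does not bind, no trades are prevented and deadweight loss is zero.

0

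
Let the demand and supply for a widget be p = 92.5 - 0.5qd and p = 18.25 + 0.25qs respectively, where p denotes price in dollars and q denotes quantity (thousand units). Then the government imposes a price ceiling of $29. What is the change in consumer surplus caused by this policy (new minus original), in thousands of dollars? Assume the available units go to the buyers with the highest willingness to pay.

Rearranging demand gives qd = 185 - 2p; rearranging supply gives qs = 4p - 73. Without the control the market clears where 185 - 2p = 4p - 73, i.e. p* = 43 and q* = 99.
The ceiling of 29 is below the equilibrium price 43, so it binds.
At p = 29: qd = 185 - 2·29 = 127 and qs = 4·29 - 73 = 43.
Consumer surplus without the control is ½ · (92.5 - 43) · 99 = 2450.25.
With the ceiling, 43 units are sold at 29 (assume they go to the highest-value buyers). The demand price at q = 43 is 71, so CS = ½ · [(92.5 - 29) + (71 - 29)] · 43 = 2268.25.
Change in consumer surplus = 2268.25 - 2450.25 = -182.

-182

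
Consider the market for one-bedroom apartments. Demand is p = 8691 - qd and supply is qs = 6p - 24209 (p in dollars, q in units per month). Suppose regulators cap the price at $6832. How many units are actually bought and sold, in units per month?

3991

Rearranging demand gives qd = 8691 - p. Equilibrium: 8691 - p = 6p - 24209, so 32900 = 7p and p* = 4700, q* = 3991.
The ceiling of 6832 is above the equilibrium price 4700, so it is not binding; the market clears at p* = 4700, q* = 3991.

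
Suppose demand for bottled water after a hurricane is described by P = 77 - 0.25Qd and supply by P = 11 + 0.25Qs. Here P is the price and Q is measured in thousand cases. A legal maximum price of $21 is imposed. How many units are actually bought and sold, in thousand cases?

40

Rearranging demand gives Qd = 308 - 4P; rearranging supply gives Qs = 4P - 44. Equilibrium: 308 - 4P = 4P - 44, so 352 = 8P and P* = 44, Q* = 132.
Since 21 < 44, the ceiling is binding.
At P = 21: Qd = 308 - 4·21 = 224 and Qs = 4·21 - 44 = 40.
The quantity actually transacted is the short side, supply: 40.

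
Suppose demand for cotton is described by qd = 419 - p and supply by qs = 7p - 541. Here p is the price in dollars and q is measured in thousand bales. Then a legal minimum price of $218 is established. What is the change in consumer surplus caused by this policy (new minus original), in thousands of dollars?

Equilibrium: 419 - p = 7p - 541, so 960 = 8p and p* = 120, q* = 299.
Since 218 > 120, the floor is binding.
At p = 218: qd = 419 - 218 = 201 and qs = 7·218 - 541 = 985.
Consumer surplus without the control is ½ · (419 - 120) · 299 = 44700.5.
With the floor, consumers buy 201 units at 218, so CS = ½ · (419 - 218) · 201 = 20200.5.
Change in consumer surplus = 20200.5 - 44700.5 = -24500.

-24500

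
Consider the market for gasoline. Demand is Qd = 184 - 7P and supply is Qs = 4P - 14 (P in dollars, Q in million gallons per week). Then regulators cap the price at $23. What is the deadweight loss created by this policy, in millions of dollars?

Setting quantity demanded equal to quantity supplied, 184 - 7P = 4P - 14, gives P* = 18 and Q* = 58.
The ceiling of 23 is above the equilibrium price 18, so it is not binding; the market clears at P* = 18, Q* = 58.
Since the control does not bind, no trades are prevented and deadweight loss is zero.

0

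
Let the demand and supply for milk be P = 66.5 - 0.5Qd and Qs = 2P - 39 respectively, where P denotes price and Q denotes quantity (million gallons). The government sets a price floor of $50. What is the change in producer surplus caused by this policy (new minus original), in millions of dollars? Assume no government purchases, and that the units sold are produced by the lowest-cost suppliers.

182

Rearranging demand gives Qd = 133 - 2P. In a free market, 133 - 2P = 2P - 39 gives the equilibrium P* = 43, Q* = 47.
Since 50 > 43, the floor is binding.
At P = 50: Qd = 133 - 2·50 = 33 and Qs = 2·50 - 39 = 61.
Producer surplus without the control is ½ · (43 - 19.5) · 47 = 552.25.
With the floor, 33 units are sold at 50. The supply price at Q = 33 is 36, so PS = ½ · [(50 - 19.5) + (50 - 36)] · 33 = 734.25.
Change in producer surplus = 734.25 - 552.25 = 182.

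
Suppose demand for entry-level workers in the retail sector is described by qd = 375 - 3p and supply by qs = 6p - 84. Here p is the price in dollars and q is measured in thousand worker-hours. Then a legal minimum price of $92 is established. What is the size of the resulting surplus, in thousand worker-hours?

369

In a free market, 375 - 3p = 6p - 84 gives the equilibrium p* = 51, q* = 222.
The floor of 92 is above the equilibrium price 51, so it binds.
At p = 92: qd = 375 - 3·92 = 99 and qs = 6·92 - 84 = 468.
Surplus = qs - qd = 468 - 99 = 369.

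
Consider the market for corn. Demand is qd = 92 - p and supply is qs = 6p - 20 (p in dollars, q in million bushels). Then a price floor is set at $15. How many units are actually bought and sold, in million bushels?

Equilibrium: 92 - p = 6p - 20, so 112 = 7p and p* = 16, q* = 76.
The floor of 15 is below the equilibrium price 16, so it is not binding; the market clears at p* = 16, q* = 76.

76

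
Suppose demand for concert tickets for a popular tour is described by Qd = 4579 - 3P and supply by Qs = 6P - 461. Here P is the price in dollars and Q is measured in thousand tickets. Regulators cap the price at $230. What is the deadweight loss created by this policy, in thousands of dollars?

Without the control the market clears where 4579 - 3P = 6P - 461, i.e. P* = 560 and Q* = 2899.
Since 230 < 560, the ceiling is binding.
At P = 230: Qd = 4579 - 3·230 = 3889 and Qs = 6·230 - 461 = 919.
Quantity traded falls to 919. At Q = 919 the demand price is (4579 - 919)/3 = 1220 and the supply price is (461 + 919)/6 = 230.
Deadweight loss = ½ · (1220 - 230) · (2899 - 919) = ½ · 990 · 1980 = 980100.

980100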